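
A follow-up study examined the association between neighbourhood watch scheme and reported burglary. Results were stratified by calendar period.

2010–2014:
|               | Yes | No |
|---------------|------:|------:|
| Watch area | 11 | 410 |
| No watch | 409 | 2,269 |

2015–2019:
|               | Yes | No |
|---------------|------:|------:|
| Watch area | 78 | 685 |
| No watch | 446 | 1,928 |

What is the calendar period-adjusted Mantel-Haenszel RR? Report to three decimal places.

0.418

RR_MH = Σ(aᵢ·n₀ᵢ/nᵢ) / Σ(cᵢ·n₁ᵢ/nᵢ), with n₁ᵢ = aᵢ+bᵢ (exposed), n₀ᵢ = cᵢ+dᵢ (unexposed), nᵢ = n₁ᵢ+n₀ᵢ.
Stratum 1 (2010–2014): n₁ = 421, n₀ = 2678, n = 3099; a·n₀/n = 11·2678/3099 = 9.5056; c·n₁/n = 409·421/3099 = 55.5628
Stratum 2 (2015–2019): n₁ = 763, n₀ = 2374, n = 3137; a·n₀/n = 78·2374/3137 = 59.0284; c·n₁/n = 446·763/3137 = 108.4788
RR_MH = (9.5056 + 59.0284) / (55.5628 + 108.4788) = 68.5340 / 164.0416 = 0.41778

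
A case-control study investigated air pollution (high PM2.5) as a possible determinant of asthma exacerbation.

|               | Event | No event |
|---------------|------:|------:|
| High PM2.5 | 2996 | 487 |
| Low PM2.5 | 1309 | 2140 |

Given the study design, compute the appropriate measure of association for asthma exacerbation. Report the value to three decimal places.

Cells: a = 2996, b = 487, c = 1309, d = 2140.
This is a case-control study: participants were sampled on outcome status, so risks in the source population cannot be estimated directly — relative risk is not valid here. The odds ratio is the appropriate measure.
OR = (a·d)/(b·c) = (2996 × 2140) / (487 × 1309) = 6411440 / 637483 = 10.05743

10.057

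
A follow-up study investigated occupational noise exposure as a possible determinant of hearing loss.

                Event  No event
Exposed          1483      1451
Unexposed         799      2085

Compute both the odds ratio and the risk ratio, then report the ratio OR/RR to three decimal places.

Cells: a = 1483, b = 1451, c = 799, d = 2085.
OR = (1483·2085)/(1451·799) = 3092055/1159349 = 2.66706
Risk in exposed = 1483/2934 = 0.50545; risk in unexposed = 799/2884 = 0.27705; RR = 1.82444
OR/RR = 2.66706 / 1.82444 = 1.46185
The outcome is not rare, so the OR lies further from 1 than the RR.

1.462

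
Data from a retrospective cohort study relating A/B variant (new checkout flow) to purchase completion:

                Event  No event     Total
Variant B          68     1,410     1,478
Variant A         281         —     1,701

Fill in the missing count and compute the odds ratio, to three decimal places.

0.244

The missing cell is in the unexposed row: 1701 − 281 = 1420.
So a = 68, b = 1410, c = 281, d = 1420.
OR = (a·d)/(b·c) = (68 × 1420) / (1410 × 281) = 96560 / 396210 = 0.24371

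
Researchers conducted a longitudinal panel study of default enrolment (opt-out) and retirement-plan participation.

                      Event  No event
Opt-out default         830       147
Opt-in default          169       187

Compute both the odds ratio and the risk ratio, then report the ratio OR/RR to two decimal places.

3.49

Cells: a = 830, b = 147, c = 169, d = 187.
OR = (830·187)/(147·169) = 155210/24843 = 6.24764
Risk in exposed = 830/977 = 0.84954; risk in unexposed = 169/356 = 0.47472; RR = 1.78956
OR/RR = 6.24764 / 1.78956 = 3.49115
The outcome is not rare, so the OR lies further from 1 than the RR.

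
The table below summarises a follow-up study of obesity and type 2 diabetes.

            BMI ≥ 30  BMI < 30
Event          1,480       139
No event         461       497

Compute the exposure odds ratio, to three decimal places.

11.479

Reading the table with exposure as columns: a = 1480 (BMI ≥ 30, case), b = 461 (BMI ≥ 30, non-case), c = 139 (BMI < 30, case), d = 497.
OR = (a·d)/(b·c) = (1480 × 497) / (461 × 139) = 735560 / 64079 = 11.47896
The odds of type 2 diabetes are about 11.48 times as high in the bmi ≥ 30 group.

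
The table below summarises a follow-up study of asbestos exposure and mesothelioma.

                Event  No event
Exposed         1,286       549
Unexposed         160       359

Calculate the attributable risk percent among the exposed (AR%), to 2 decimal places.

Cells: a = 1286, b = 549, c = 160, d = 359.
Risk in exposed = 1286/1835 = 0.70082; risk in unexposed = 160/519 = 0.30829.
RR = 0.70082/0.30829 = 2.27328
AR% = (RR − 1)/RR × 100 = (2.27328 − 1)/2.27328 × 100 = 56.0106%

56.01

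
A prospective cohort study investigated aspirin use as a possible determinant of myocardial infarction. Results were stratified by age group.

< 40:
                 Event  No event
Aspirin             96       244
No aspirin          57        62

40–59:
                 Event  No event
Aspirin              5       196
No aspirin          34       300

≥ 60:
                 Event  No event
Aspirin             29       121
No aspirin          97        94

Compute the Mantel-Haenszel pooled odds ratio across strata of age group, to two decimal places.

OR_MH = Σ(aᵢdᵢ/nᵢ) / Σ(bᵢcᵢ/nᵢ), where nᵢ is the stratum total.
Stratum 1 (< 40): n = 459; a·d/n = 96·62/459 = 12.9673; b·c/n = 244·57/459 = 30.3007
Stratum 2 (40–59): n = 535; a·d/n = 5·300/535 = 2.8037; b·c/n = 196·34/535 = 12.4561
Stratum 3 (≥ 60): n = 341; a·d/n = 29·94/341 = 7.9941; b·c/n = 121·97/341 = 34.4194
OR_MH = (12.9673 + 2.8037 + 7.9941) / (30.3007 + 12.4561 + 34.4194) = 23.7652 / 77.1761 = 0.30793

0.31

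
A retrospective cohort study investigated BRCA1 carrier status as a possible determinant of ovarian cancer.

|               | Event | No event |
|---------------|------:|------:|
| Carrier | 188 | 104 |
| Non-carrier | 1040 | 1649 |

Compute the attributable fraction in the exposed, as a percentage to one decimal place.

39.9

Cells: a = 188, b = 104, c = 1040, d = 1649.
Risk in exposed = 188/292 = 0.64384; risk in unexposed = 1040/2689 = 0.38676.
RR = 0.64384/0.38676 = 1.66469
AR% = (RR − 1)/RR × 100 = (1.66469 − 1)/1.66469 × 100 = 39.9286%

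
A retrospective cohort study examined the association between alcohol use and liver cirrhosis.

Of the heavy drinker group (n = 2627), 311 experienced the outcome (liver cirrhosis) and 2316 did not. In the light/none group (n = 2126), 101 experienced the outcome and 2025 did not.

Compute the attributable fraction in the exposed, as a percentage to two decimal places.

From the description: a = 311, b = 2316, c = 101, d = 2025.
Risk in exposed = 311/2627 = 0.11839; risk in unexposed = 101/2126 = 0.04751.
RR = 0.11839/0.04751 = 2.49197
AR% = (RR − 1)/RR × 100 = (2.49197 − 1)/2.49197 × 100 = 59.8710%

59.87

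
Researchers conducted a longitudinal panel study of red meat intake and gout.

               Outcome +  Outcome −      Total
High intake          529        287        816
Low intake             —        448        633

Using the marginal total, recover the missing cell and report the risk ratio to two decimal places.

2.22

The missing cell is in the unexposed row: 633 − 448 = 185.
So a = 529, b = 287, c = 185, d = 448.
RR = [a/(a+b)] / [c/(c+d)] = (529/816) / (185/633) = 0.64828/0.29226 = 2.21818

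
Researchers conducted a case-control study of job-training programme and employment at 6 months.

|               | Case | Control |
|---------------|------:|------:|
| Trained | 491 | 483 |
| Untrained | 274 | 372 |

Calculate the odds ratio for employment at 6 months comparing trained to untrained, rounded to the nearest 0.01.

Cells: a = 491, b = 483, c = 274, d = 372.
OR = (a·d)/(b·c) = (491 × 372) / (483 × 274) = 182652 / 132342 = 1.38015
The odds of employment at 6 months are about 1.38 times as high in the trained group.

1.38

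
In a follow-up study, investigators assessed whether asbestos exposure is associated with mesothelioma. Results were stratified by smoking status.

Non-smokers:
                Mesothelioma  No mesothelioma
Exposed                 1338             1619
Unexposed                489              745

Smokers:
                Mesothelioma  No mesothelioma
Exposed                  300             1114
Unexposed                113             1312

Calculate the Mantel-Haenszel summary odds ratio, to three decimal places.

1.614

OR_MH = Σ(aᵢdᵢ/nᵢ) / Σ(bᵢcᵢ/nᵢ), where nᵢ is the stratum total.
Stratum 1 (Non-smokers): n = 4191; a·d/n = 1338·745/4191 = 237.8454; b·c/n = 1619·489/4191 = 188.9026
Stratum 2 (Smokers): n = 2839; a·d/n = 300·1312/2839 = 138.6404; b·c/n = 1114·113/2839 = 44.3403
OR_MH = (237.8454 + 138.6404) / (188.9026 + 44.3403) = 376.4857 / 233.2429 = 1.61414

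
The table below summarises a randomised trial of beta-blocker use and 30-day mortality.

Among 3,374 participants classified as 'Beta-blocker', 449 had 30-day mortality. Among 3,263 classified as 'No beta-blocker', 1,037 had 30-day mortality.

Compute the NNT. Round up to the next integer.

6

Risk in treated group = 449/3374 = 0.13308; risk in control = 1037/3263 = 0.31781.
Absolute risk reduction = 0.31781 − 0.13308 = 0.18473
NNT = 1 / ARR = 1 / 0.18473 = 5.413 → round up → 6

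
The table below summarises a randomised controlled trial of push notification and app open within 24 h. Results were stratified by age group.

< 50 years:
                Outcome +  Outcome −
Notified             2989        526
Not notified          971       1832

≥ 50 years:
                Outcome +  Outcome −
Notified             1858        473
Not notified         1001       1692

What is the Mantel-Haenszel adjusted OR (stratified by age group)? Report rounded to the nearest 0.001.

8.524

OR_MH = Σ(aᵢdᵢ/nᵢ) / Σ(bᵢcᵢ/nᵢ), where nᵢ is the stratum total.
Stratum 1 (< 50 years): n = 6318; a·d/n = 2989·1832/6318 = 866.7059; b·c/n = 526·971/6318 = 80.8398
Stratum 2 (≥ 50 years): n = 5024; a·d/n = 1858·1692/5024 = 625.7436; b·c/n = 473·1001/5024 = 94.2422
OR_MH = (866.7059 + 625.7436) / (80.8398 + 94.2422) = 1492.4496 / 175.0821 = 8.52429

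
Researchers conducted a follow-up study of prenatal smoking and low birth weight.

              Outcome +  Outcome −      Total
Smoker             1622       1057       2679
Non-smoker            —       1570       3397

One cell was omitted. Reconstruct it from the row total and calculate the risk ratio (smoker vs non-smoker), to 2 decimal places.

The missing cell is in the unexposed row: 3397 − 1570 = 1827.
So a = 1622, b = 1057, c = 1827, d = 1570.
RR = [a/(a+b)] / [c/(c+d)] = (1622/2679) / (1827/3397) = 0.60545/0.53783 = 1.12573

1.13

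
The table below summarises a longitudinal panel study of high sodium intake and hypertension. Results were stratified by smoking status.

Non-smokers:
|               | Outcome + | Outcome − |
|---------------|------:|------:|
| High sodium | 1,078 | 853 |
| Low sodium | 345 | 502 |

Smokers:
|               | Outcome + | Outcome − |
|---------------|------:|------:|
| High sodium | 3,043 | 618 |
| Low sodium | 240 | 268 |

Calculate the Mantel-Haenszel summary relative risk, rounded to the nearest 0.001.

1.552

RR_MH = Σ(aᵢ·n₀ᵢ/nᵢ) / Σ(cᵢ·n₁ᵢ/nᵢ), with n₁ᵢ = aᵢ+bᵢ (exposed), n₀ᵢ = cᵢ+dᵢ (unexposed), nᵢ = n₁ᵢ+n₀ᵢ.
Stratum 1 (Non-smokers): n₁ = 1931, n₀ = 847, n = 2778; a·n₀/n = 1078·847/2778 = 328.6775; c·n₁/n = 345·1931/2778 = 239.8110
Stratum 2 (Smokers): n₁ = 3661, n₀ = 508, n = 4169; a·n₀/n = 3043·508/4169 = 370.7949; c·n₁/n = 240·3661/4169 = 210.7556
RR_MH = (328.6775 + 370.7949) / (239.8110 + 210.7556) = 699.4724 / 450.5666 = 1.55243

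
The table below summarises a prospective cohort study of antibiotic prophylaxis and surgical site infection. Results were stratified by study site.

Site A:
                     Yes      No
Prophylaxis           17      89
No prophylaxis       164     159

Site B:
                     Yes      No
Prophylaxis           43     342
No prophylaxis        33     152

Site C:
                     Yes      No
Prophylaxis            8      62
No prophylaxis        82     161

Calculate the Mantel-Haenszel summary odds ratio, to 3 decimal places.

OR_MH = Σ(aᵢdᵢ/nᵢ) / Σ(bᵢcᵢ/nᵢ), where nᵢ is the stratum total.
Stratum 1 (Site A): n = 429; a·d/n = 17·159/429 = 6.3007; b·c/n = 89·164/429 = 34.0233
Stratum 2 (Site B): n = 570; a·d/n = 43·152/570 = 11.4667; b·c/n = 342·33/570 = 19.8000
Stratum 3 (Site C): n = 313; a·d/n = 8·161/313 = 4.1150; b·c/n = 62·82/313 = 16.2428
OR_MH = (6.3007 + 11.4667 + 4.1150) / (34.0233 + 19.8000 + 16.2428) = 21.8824 / 70.0661 = 0.31231

0.312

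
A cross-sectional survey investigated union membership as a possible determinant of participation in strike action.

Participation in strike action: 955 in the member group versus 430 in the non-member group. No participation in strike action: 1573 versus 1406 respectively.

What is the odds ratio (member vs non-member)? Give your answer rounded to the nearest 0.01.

1.99

From the description: a = 955, b = 1573, c = 430, d = 1406.
OR = (a·d)/(b·c) = (955 × 1406) / (1573 × 430) = 1342730 / 676390 = 1.98514
The odds of participation in strike action are about 1.99 times as high in the member group.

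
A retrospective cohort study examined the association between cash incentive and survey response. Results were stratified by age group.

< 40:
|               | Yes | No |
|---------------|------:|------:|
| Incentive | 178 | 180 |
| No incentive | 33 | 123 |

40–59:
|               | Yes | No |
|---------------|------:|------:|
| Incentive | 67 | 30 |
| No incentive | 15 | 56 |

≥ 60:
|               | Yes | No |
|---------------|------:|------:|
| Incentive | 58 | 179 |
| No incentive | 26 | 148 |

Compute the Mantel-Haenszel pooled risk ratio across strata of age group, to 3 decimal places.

RR_MH = Σ(aᵢ·n₀ᵢ/nᵢ) / Σ(cᵢ·n₁ᵢ/nᵢ), with n₁ᵢ = aᵢ+bᵢ (exposed), n₀ᵢ = cᵢ+dᵢ (unexposed), nᵢ = n₁ᵢ+n₀ᵢ.
Stratum 1 (< 40): n₁ = 358, n₀ = 156, n = 514; a·n₀/n = 178·156/514 = 54.0233; c·n₁/n = 33·358/514 = 22.9844
Stratum 2 (40–59): n₁ = 97, n₀ = 71, n = 168; a·n₀/n = 67·71/168 = 28.3155; c·n₁/n = 15·97/168 = 8.6607
Stratum 3 (≥ 60): n₁ = 237, n₀ = 174, n = 411; a·n₀/n = 58·174/411 = 24.5547; c·n₁/n = 26·237/411 = 14.9927
RR_MH = (54.0233 + 28.3155 + 24.5547) / (22.9844 + 8.6607 + 14.9927) = 106.8936 / 46.6379 = 2.29199

2.292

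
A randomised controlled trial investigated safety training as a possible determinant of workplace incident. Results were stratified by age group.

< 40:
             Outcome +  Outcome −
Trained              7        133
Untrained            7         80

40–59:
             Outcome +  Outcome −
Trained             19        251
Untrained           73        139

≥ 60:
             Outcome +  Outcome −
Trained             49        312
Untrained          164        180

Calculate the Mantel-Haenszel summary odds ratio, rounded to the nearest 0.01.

OR_MH = Σ(aᵢdᵢ/nᵢ) / Σ(bᵢcᵢ/nᵢ), where nᵢ is the stratum total.
Stratum 1 (< 40): n = 227; a·d/n = 7·80/227 = 2.4670; b·c/n = 133·7/227 = 4.1013
Stratum 2 (40–59): n = 482; a·d/n = 19·139/482 = 5.4793; b·c/n = 251·73/482 = 38.0145
Stratum 3 (≥ 60): n = 705; a·d/n = 49·180/705 = 12.5106; b·c/n = 312·164/705 = 72.5787
OR_MH = (2.4670 + 5.4793 + 12.5106) / (4.1013 + 38.0145 + 72.5787) = 20.4569 / 114.6946 = 0.17836

0.18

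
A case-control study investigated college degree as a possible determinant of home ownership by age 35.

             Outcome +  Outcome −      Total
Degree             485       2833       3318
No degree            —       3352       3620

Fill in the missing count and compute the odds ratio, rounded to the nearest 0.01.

2.14

The missing cell is in the unexposed row: 3620 − 3352 = 268.
So a = 485, b = 2833, c = 268, d = 3352.
OR = (a·d)/(b·c) = (485 × 3352) / (2833 × 268) = 1625720 / 759244 = 2.14124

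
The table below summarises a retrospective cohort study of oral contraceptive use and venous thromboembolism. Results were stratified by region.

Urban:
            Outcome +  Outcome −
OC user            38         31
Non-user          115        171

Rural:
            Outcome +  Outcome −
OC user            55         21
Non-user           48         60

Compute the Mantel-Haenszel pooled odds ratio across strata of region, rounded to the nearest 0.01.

OR_MH = Σ(aᵢdᵢ/nᵢ) / Σ(bᵢcᵢ/nᵢ), where nᵢ is the stratum total.
Stratum 1 (Urban): n = 355; a·d/n = 38·171/355 = 18.3042; b·c/n = 31·115/355 = 10.0423
Stratum 2 (Rural): n = 184; a·d/n = 55·60/184 = 17.9348; b·c/n = 21·48/184 = 5.4783
OR_MH = (18.3042 + 17.9348) / (10.0423 + 5.4783) = 36.2390 / 15.5205 = 2.33491

2.33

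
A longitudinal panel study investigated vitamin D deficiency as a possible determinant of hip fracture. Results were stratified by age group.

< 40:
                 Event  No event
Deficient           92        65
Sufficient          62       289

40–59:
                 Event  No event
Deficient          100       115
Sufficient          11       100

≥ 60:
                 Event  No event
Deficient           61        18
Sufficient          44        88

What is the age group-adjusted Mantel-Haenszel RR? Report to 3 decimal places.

RR_MH = Σ(aᵢ·n₀ᵢ/nᵢ) / Σ(cᵢ·n₁ᵢ/nᵢ), with n₁ᵢ = aᵢ+bᵢ (exposed), n₀ᵢ = cᵢ+dᵢ (unexposed), nᵢ = n₁ᵢ+n₀ᵢ.
Stratum 1 (< 40): n₁ = 157, n₀ = 351, n = 508; a·n₀/n = 92·351/508 = 63.5669; c·n₁/n = 62·157/508 = 19.1614
Stratum 2 (40–59): n₁ = 215, n₀ = 111, n = 326; a·n₀/n = 100·111/326 = 34.0491; c·n₁/n = 11·215/326 = 7.2546
Stratum 3 (≥ 60): n₁ = 79, n₀ = 132, n = 211; a·n₀/n = 61·132/211 = 38.1611; c·n₁/n = 44·79/211 = 16.4739
RR_MH = (63.5669 + 34.0491 + 38.1611) / (19.1614 + 7.2546 + 16.4739) = 135.7771 / 42.8900 = 3.16571

3.166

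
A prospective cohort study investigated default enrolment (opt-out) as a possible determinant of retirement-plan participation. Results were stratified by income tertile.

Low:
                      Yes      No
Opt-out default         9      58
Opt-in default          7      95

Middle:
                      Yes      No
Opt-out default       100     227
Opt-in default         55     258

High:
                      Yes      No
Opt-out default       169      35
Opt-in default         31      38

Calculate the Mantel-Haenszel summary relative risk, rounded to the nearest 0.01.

RR_MH = Σ(aᵢ·n₀ᵢ/nᵢ) / Σ(cᵢ·n₁ᵢ/nᵢ), with n₁ᵢ = aᵢ+bᵢ (exposed), n₀ᵢ = cᵢ+dᵢ (unexposed), nᵢ = n₁ᵢ+n₀ᵢ.
Stratum 1 (Low): n₁ = 67, n₀ = 102, n = 169; a·n₀/n = 9·102/169 = 5.4320; c·n₁/n = 7·67/169 = 2.7751
Stratum 2 (Middle): n₁ = 327, n₀ = 313, n = 640; a·n₀/n = 100·313/640 = 48.9062; c·n₁/n = 55·327/640 = 28.1016
Stratum 3 (High): n₁ = 204, n₀ = 69, n = 273; a·n₀/n = 169·69/273 = 42.7143; c·n₁/n = 31·204/273 = 23.1648
RR_MH = (5.4320 + 48.9062 + 42.7143) / (2.7751 + 28.1016 + 23.1648) = 97.0525 / 54.0415 = 1.79589

1.80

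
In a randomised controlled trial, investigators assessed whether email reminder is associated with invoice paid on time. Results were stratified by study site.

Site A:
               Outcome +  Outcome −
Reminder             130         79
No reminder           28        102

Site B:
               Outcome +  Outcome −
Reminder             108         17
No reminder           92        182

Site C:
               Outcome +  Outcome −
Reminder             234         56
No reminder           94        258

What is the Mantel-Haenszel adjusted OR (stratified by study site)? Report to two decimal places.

9.78

OR_MH = Σ(aᵢdᵢ/nᵢ) / Σ(bᵢcᵢ/nᵢ), where nᵢ is the stratum total.
Stratum 1 (Site A): n = 339; a·d/n = 130·102/339 = 39.1150; b·c/n = 79·28/339 = 6.5251
Stratum 2 (Site B): n = 399; a·d/n = 108·182/399 = 49.2632; b·c/n = 17·92/399 = 3.9198
Stratum 3 (Site C): n = 642; a·d/n = 234·258/642 = 94.0374; b·c/n = 56·94/642 = 8.1994
OR_MH = (39.1150 + 49.2632 + 94.0374) / (6.5251 + 3.9198 + 8.1994) = 182.4156 / 18.6443 = 9.78401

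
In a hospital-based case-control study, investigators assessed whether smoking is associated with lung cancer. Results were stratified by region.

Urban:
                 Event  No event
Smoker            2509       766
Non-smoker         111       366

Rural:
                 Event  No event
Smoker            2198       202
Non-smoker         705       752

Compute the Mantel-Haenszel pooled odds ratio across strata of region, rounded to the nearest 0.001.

11.300

OR_MH = Σ(aᵢdᵢ/nᵢ) / Σ(bᵢcᵢ/nᵢ), where nᵢ is the stratum total.
Stratum 1 (Urban): n = 3752; a·d/n = 2509·366/3752 = 244.7479; b·c/n = 766·111/3752 = 22.6615
Stratum 2 (Rural): n = 3857; a·d/n = 2198·752/3857 = 428.5445; b·c/n = 202·705/3857 = 36.9225
OR_MH = (244.7479 + 428.5445) / (22.6615 + 36.9225) = 673.2923 / 59.5840 = 11.29989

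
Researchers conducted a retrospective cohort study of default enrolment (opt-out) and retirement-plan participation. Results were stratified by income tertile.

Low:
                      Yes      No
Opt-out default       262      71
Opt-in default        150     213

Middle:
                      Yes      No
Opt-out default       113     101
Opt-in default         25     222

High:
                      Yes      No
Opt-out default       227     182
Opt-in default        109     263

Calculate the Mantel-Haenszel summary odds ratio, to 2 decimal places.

4.57

OR_MH = Σ(aᵢdᵢ/nᵢ) / Σ(bᵢcᵢ/nᵢ), where nᵢ is the stratum total.
Stratum 1 (Low): n = 696; a·d/n = 262·213/696 = 80.1810; b·c/n = 71·150/696 = 15.3017
Stratum 2 (Middle): n = 461; a·d/n = 113·222/461 = 54.4165; b·c/n = 101·25/461 = 5.4772
Stratum 3 (High): n = 781; a·d/n = 227·263/781 = 76.4417; b·c/n = 182·109/781 = 25.4008
OR_MH = (80.1810 + 54.4165 + 76.4417) / (15.3017 + 5.4772 + 25.4008) = 211.0393 / 46.1797 = 4.56996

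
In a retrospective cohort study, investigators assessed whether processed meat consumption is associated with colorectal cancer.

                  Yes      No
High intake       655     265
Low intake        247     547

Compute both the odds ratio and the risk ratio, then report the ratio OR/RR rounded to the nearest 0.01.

Cells: a = 655, b = 265, c = 247, d = 547.
OR = (655·547)/(265·247) = 358285/65455 = 5.47376
Risk in exposed = 655/920 = 0.71196; risk in unexposed = 247/794 = 0.31108; RR = 2.28864
OR/RR = 5.47376 / 2.28864 = 2.39171
The outcome is not rare, so the OR lies further from 1 than the RR.

2.39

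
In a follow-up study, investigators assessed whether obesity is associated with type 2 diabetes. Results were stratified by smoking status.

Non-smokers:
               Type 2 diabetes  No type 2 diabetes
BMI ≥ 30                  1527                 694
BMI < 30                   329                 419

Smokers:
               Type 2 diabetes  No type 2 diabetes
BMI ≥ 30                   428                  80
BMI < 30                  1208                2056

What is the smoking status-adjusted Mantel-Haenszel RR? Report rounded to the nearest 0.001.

RR_MH = Σ(aᵢ·n₀ᵢ/nᵢ) / Σ(cᵢ·n₁ᵢ/nᵢ), with n₁ᵢ = aᵢ+bᵢ (exposed), n₀ᵢ = cᵢ+dᵢ (unexposed), nᵢ = n₁ᵢ+n₀ᵢ.
Stratum 1 (Non-smokers): n₁ = 2221, n₀ = 748, n = 2969; a·n₀/n = 1527·748/2969 = 384.7073; c·n₁/n = 329·2221/2969 = 246.1128
Stratum 2 (Smokers): n₁ = 508, n₀ = 3264, n = 3772; a·n₀/n = 428·3264/3772 = 370.3584; c·n₁/n = 1208·508/3772 = 162.6893
RR_MH = (384.7073 + 370.3584) / (246.1128 + 162.6893) = 755.0657 / 408.8021 = 1.84702

1.847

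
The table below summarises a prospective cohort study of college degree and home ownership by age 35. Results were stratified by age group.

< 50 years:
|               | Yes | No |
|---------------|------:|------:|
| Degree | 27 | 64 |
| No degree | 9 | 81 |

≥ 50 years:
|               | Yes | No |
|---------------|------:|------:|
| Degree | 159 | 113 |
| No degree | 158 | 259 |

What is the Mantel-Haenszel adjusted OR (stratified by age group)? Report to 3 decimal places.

OR_MH = Σ(aᵢdᵢ/nᵢ) / Σ(bᵢcᵢ/nᵢ), where nᵢ is the stratum total.
Stratum 1 (< 50 years): n = 181; a·d/n = 27·81/181 = 12.0829; b·c/n = 64·9/181 = 3.1823
Stratum 2 (≥ 50 years): n = 689; a·d/n = 159·259/689 = 59.7692; b·c/n = 113·158/689 = 25.9129
OR_MH = (12.0829 + 59.7692) / (3.1823 + 25.9129) = 71.8521 / 29.0952 = 2.46955

2.470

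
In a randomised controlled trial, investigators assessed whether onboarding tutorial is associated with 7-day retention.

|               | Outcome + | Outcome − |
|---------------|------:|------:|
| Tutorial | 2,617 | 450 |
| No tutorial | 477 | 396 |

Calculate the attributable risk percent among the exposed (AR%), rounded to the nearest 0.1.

Cells: a = 2617, b = 450, c = 477, d = 396.
Risk in exposed = 2617/3067 = 0.85328; risk in unexposed = 477/873 = 0.54639.
RR = 0.85328/0.54639 = 1.56166
AR% = (RR − 1)/RR × 100 = (1.56166 − 1)/1.56166 × 100 = 35.9655%

36.0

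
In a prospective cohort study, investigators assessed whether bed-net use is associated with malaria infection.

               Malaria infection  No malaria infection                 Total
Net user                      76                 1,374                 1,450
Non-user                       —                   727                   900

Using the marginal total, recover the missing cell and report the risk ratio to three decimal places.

The missing cell is in the unexposed row: 900 − 727 = 173.
So a = 76, b = 1374, c = 173, d = 727.
RR = [a/(a+b)] / [c/(c+d)] = (76/1450) / (173/900) = 0.05241/0.19222 = 0.27267

0.273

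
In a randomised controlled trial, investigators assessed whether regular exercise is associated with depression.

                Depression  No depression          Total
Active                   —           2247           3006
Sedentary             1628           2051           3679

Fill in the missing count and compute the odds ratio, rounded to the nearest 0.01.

0.43

The missing cell is in the exposed row: 3006 − 2247 = 759.
So a = 759, b = 2247, c = 1628, d = 2051.
OR = (a·d)/(b·c) = (759 × 2051) / (2247 × 1628) = 1556709 / 3658116 = 0.42555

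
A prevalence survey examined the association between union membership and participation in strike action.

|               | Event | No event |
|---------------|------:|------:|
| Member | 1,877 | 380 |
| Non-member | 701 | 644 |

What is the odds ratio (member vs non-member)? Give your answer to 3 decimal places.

Cells: a = 1877, b = 380, c = 701, d = 644.
OR = (a·d)/(b·c) = (1877 × 644) / (380 × 701) = 1208788 / 266380 = 4.53783
The odds of participation in strike action are about 4.54 times as high in the member group.

4.538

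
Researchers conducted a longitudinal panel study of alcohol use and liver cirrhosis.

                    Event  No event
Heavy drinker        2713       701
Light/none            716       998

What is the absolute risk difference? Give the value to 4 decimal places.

0.3769

Cells: a = 2713, b = 701, c = 716, d = 998.
Risk in exposed = 2713/3414 = 0.794669; risk in unexposed = 716/1714 = 0.417736.
Risk difference = 0.794669 − 0.417736 = 0.376933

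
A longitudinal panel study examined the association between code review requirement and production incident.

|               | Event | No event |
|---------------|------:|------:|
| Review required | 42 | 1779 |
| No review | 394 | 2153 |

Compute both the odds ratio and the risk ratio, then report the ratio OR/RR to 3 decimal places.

Cells: a = 42, b = 1779, c = 394, d = 2153.
OR = (42·2153)/(1779·394) = 90426/700926 = 0.12901
Risk in exposed = 42/1821 = 0.02306; risk in unexposed = 394/2547 = 0.15469; RR = 0.14910
OR/RR = 0.12901 / 0.14910 = 0.86526
The outcome is not rare, so the OR lies further from 1 than the RR.

0.865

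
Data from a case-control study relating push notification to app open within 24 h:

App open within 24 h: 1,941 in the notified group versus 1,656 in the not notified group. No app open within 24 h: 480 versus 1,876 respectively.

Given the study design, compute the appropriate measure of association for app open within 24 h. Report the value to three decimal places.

From the description: a = 1941, b = 480, c = 1656, d = 1876.
This is a case-control study: participants were sampled on outcome status, so risks in the source population cannot be estimated directly — relative risk is not valid here. The odds ratio is the appropriate measure.
OR = (a·d)/(b·c) = (1941 × 1876) / (480 × 1656) = 3641316 / 794880 = 4.58096

4.581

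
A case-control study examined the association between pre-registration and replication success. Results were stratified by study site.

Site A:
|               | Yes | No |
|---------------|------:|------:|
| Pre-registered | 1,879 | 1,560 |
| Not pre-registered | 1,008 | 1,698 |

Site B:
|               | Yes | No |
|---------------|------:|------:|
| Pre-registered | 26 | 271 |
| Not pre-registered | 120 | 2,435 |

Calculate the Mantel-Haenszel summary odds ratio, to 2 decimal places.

2.03

OR_MH = Σ(aᵢdᵢ/nᵢ) / Σ(bᵢcᵢ/nᵢ), where nᵢ is the stratum total.
Stratum 1 (Site A): n = 6145; a·d/n = 1879·1698/6145 = 519.2094; b·c/n = 1560·1008/6145 = 255.8959
Stratum 2 (Site B): n = 2852; a·d/n = 26·2435/2852 = 22.1985; b·c/n = 271·120/2852 = 11.4025
OR_MH = (519.2094 + 22.1985) / (255.8959 + 11.4025) = 541.4079 / 267.2984 = 2.02548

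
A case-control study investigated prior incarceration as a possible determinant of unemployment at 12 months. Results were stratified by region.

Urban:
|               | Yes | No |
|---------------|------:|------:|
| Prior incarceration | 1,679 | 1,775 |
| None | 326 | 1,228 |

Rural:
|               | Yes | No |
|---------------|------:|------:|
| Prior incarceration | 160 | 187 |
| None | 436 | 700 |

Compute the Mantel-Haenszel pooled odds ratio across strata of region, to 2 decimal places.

2.86

OR_MH = Σ(aᵢdᵢ/nᵢ) / Σ(bᵢcᵢ/nᵢ), where nᵢ is the stratum total.
Stratum 1 (Urban): n = 5008; a·d/n = 1679·1228/5008 = 411.7037; b·c/n = 1775·326/5008 = 115.5451
Stratum 2 (Rural): n = 1483; a·d/n = 160·700/1483 = 75.5226; b·c/n = 187·436/1483 = 54.9777
OR_MH = (411.7037 + 75.5226) / (115.5451 + 54.9777) = 487.2263 / 170.5229 = 2.85725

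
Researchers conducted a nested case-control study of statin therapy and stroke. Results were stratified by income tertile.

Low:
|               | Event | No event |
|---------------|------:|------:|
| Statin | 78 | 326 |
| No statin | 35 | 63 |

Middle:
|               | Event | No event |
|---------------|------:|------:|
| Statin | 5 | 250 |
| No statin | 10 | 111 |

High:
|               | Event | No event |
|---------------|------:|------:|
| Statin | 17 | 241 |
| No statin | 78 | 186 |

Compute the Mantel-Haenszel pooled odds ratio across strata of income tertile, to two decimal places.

0.26

OR_MH = Σ(aᵢdᵢ/nᵢ) / Σ(bᵢcᵢ/nᵢ), where nᵢ is the stratum total.
Stratum 1 (Low): n = 502; a·d/n = 78·63/502 = 9.7888; b·c/n = 326·35/502 = 22.7291
Stratum 2 (Middle): n = 376; a·d/n = 5·111/376 = 1.4761; b·c/n = 250·10/376 = 6.6489
Stratum 3 (High): n = 522; a·d/n = 17·186/522 = 6.0575; b·c/n = 241·78/522 = 36.0115
OR_MH = (9.7888 + 1.4761 + 6.0575) / (22.7291 + 6.6489 + 36.0115) = 17.3224 / 65.3895 = 0.26491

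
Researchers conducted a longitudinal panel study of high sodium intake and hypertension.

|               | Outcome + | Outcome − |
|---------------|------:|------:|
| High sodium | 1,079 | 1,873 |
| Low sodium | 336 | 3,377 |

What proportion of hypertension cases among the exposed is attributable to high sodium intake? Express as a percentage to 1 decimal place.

75.2

Cells: a = 1079, b = 1873, c = 336, d = 3377.
Risk in exposed = 1079/2952 = 0.36551; risk in unexposed = 336/3713 = 0.09049.
RR = 0.36551/0.09049 = 4.03916
AR% = (RR − 1)/RR × 100 = (4.03916 − 1)/4.03916 × 100 = 75.2424%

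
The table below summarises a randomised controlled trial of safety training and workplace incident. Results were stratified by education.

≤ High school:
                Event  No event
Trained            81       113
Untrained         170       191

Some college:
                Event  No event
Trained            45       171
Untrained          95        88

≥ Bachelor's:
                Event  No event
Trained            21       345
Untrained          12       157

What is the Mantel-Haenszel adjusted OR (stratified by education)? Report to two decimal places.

OR_MH = Σ(aᵢdᵢ/nᵢ) / Σ(bᵢcᵢ/nᵢ), where nᵢ is the stratum total.
Stratum 1 (≤ High school): n = 555; a·d/n = 81·191/555 = 27.8757; b·c/n = 113·170/555 = 34.6126
Stratum 2 (Some college): n = 399; a·d/n = 45·88/399 = 9.9248; b·c/n = 171·95/399 = 40.7143
Stratum 3 (≥ Bachelor's): n = 535; a·d/n = 21·157/535 = 6.1626; b·c/n = 345·12/535 = 7.7383
OR_MH = (27.8757 + 9.9248 + 6.1626) / (34.6126 + 40.7143 + 7.7383) = 43.9631 / 83.0652 = 0.52926

0.53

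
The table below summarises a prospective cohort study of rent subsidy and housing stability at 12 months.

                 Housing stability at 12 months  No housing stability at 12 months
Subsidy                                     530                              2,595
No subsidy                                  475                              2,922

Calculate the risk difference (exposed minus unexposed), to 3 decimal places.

0.030

Cells: a = 530, b = 2595, c = 475, d = 2922.
Risk in exposed = 530/3125 = 0.169600; risk in unexposed = 475/3397 = 0.139829.
Risk difference = 0.169600 − 0.139829 = 0.029771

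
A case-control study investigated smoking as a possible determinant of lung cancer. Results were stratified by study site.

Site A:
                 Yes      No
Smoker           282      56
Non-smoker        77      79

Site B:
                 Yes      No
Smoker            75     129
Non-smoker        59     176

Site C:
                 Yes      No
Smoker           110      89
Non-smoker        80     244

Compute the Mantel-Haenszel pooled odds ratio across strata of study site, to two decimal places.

3.19

OR_MH = Σ(aᵢdᵢ/nᵢ) / Σ(bᵢcᵢ/nᵢ), where nᵢ is the stratum total.
Stratum 1 (Site A): n = 494; a·d/n = 282·79/494 = 45.0972; b·c/n = 56·77/494 = 8.7287
Stratum 2 (Site B): n = 439; a·d/n = 75·176/439 = 30.0683; b·c/n = 129·59/439 = 17.3371
Stratum 3 (Site C): n = 523; a·d/n = 110·244/523 = 51.3193; b·c/n = 89·80/523 = 13.6138
OR_MH = (45.0972 + 30.0683 + 51.3193) / (8.7287 + 17.3371 + 13.6138) = 126.4848 / 39.6796 = 3.18765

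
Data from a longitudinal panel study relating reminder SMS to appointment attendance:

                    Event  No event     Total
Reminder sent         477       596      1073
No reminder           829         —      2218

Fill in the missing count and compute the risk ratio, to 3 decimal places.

1.189

The missing cell is in the unexposed row: 2218 − 829 = 1389.
So a = 477, b = 596, c = 829, d = 1389.
RR = [a/(a+b)] / [c/(c+d)] = (477/1073) / (829/2218) = 0.44455/0.37376 = 1.18939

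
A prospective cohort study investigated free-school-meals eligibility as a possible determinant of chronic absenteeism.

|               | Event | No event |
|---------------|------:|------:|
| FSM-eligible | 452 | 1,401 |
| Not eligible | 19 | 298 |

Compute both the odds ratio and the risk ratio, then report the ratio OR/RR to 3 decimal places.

1.243

Cells: a = 452, b = 1401, c = 19, d = 298.
OR = (452·298)/(1401·19) = 134696/26619 = 5.06015
Risk in exposed = 452/1853 = 0.24393; risk in unexposed = 19/317 = 0.05994; RR = 4.06976
OR/RR = 5.06015 / 4.06976 = 1.24335
The outcome is not rare, so the OR lies further from 1 than the RR.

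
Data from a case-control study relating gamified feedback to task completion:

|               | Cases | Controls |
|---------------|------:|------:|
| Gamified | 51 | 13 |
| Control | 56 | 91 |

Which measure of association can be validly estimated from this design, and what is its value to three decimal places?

Cells: a = 51, b = 13, c = 56, d = 91.
This is a case-control study: participants were sampled on outcome status, so risks in the source population cannot be estimated directly — relative risk is not valid here. The odds ratio is the appropriate measure.
OR = (a·d)/(b·c) = (51 × 91) / (13 × 56) = 4641 / 728 = 6.37500

6.375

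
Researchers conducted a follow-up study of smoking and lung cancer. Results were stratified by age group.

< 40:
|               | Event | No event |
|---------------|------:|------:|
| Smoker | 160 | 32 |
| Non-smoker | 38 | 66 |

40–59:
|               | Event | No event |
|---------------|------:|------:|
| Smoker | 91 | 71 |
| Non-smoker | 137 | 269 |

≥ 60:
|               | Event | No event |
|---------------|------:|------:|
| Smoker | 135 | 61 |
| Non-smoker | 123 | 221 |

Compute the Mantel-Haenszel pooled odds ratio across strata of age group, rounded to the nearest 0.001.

3.815

OR_MH = Σ(aᵢdᵢ/nᵢ) / Σ(bᵢcᵢ/nᵢ), where nᵢ is the stratum total.
Stratum 1 (< 40): n = 296; a·d/n = 160·66/296 = 35.6757; b·c/n = 32·38/296 = 4.1081
Stratum 2 (40–59): n = 568; a·d/n = 91·269/568 = 43.0968; b·c/n = 71·137/568 = 17.1250
Stratum 3 (≥ 60): n = 540; a·d/n = 135·221/540 = 55.2500; b·c/n = 61·123/540 = 13.8944
OR_MH = (35.6757 + 43.0968 + 55.2500) / (4.1081 + 17.1250 + 13.8944) = 134.0225 / 35.1276 = 3.81531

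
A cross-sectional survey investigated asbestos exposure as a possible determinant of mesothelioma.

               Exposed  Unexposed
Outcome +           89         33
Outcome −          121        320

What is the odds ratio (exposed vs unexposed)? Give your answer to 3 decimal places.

7.132

Reading the table with exposure as columns: a = 89 (Exposed, case), b = 121 (Exposed, non-case), c = 33 (Unexposed, case), d = 320.
OR = (a·d)/(b·c) = (89 × 320) / (121 × 33) = 28480 / 3993 = 7.13248
The odds of mesothelioma are about 7.13 times as high in the exposed group.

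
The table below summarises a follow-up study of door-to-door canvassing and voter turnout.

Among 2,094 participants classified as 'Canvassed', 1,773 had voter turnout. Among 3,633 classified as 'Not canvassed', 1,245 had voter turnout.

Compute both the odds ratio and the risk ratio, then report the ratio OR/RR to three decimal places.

4.288

From the description: a = 1773, b = 321, c = 1245, d = 2388.
OR = (1773·2388)/(321·1245) = 4233924/399645 = 10.59421
Risk in exposed = 1773/2094 = 0.84670; risk in unexposed = 1245/3633 = 0.34269; RR = 2.47075
OR/RR = 10.59421 / 2.47075 = 4.28786
The outcome is not rare, so the OR lies further from 1 than the RR.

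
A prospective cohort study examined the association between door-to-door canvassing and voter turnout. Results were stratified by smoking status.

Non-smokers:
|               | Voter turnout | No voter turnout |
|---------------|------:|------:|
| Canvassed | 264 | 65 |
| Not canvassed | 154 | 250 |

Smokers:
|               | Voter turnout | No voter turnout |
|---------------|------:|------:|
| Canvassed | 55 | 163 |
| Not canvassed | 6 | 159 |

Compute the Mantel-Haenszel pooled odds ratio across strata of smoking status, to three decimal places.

OR_MH = Σ(aᵢdᵢ/nᵢ) / Σ(bᵢcᵢ/nᵢ), where nᵢ is the stratum total.
Stratum 1 (Non-smokers): n = 733; a·d/n = 264·250/733 = 90.0409; b·c/n = 65·154/733 = 13.6562
Stratum 2 (Smokers): n = 383; a·d/n = 55·159/383 = 22.8329; b·c/n = 163·6/383 = 2.5535
OR_MH = (90.0409 + 22.8329) / (13.6562 + 2.5535) = 112.8738 / 16.2097 = 6.96334

6.963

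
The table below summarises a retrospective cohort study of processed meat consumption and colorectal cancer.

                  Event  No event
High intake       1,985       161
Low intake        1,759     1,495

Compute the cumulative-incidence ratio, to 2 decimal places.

Cells: a = 1985, b = 161, c = 1759, d = 1495.
Risk in exposed = 1985/2146 = 0.92498; risk in unexposed = 1759/3254 = 0.54057.
RR = 0.92498 / 0.54057 = 1.71113
The risk among the exposed is 1.71 times that among the unexposed.

1.71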